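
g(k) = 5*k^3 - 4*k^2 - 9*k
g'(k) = 15*k^2 - 8*k - 9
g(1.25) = -7.73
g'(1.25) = 4.44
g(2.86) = 58.51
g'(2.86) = 90.81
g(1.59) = -4.32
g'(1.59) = 16.20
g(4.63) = 368.85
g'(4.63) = 275.51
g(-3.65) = -263.58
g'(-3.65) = 220.04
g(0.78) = -7.08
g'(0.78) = -6.11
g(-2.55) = -85.97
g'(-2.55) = 108.94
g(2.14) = 11.42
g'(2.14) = 42.57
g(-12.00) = -9108.00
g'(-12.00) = 2247.00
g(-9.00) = -3888.00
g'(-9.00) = 1278.00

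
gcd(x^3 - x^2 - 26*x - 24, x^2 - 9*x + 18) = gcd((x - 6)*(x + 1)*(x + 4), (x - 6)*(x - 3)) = x - 6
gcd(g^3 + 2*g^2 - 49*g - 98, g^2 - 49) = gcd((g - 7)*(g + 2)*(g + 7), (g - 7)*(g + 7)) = g^2 - 49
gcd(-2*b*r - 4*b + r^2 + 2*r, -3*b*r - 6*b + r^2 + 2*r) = r + 2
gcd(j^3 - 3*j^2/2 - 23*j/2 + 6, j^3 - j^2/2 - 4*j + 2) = j - 1/2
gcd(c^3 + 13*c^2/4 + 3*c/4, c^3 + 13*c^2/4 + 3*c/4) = c^3 + 13*c^2/4 + 3*c/4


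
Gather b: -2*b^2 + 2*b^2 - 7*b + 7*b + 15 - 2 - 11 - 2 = 0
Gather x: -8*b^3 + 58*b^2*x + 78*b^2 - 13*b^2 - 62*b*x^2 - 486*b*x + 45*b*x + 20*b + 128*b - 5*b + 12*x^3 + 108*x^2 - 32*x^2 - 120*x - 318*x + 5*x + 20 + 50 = -8*b^3 + 65*b^2 + 143*b + 12*x^3 + x^2*(76 - 62*b) + x*(58*b^2 - 441*b - 433) + 70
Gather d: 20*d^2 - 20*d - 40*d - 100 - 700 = 20*d^2 - 60*d - 800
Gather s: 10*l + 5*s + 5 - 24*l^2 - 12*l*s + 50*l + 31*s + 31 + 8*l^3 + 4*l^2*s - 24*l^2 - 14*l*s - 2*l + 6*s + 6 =8*l^3 - 48*l^2 + 58*l + s*(4*l^2 - 26*l + 42) + 42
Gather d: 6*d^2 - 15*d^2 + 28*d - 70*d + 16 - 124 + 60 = -9*d^2 - 42*d - 48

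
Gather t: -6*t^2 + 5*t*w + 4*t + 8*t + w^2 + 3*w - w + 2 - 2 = -6*t^2 + t*(5*w + 12) + w^2 + 2*w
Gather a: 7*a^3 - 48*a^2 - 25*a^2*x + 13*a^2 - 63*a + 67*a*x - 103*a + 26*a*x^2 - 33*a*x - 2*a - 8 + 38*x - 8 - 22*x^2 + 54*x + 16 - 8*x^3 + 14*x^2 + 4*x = 7*a^3 + a^2*(-25*x - 35) + a*(26*x^2 + 34*x - 168) - 8*x^3 - 8*x^2 + 96*x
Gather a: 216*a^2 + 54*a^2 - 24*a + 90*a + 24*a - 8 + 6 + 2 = 270*a^2 + 90*a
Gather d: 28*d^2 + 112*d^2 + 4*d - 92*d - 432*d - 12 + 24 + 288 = 140*d^2 - 520*d + 300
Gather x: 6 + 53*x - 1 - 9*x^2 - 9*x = -9*x^2 + 44*x + 5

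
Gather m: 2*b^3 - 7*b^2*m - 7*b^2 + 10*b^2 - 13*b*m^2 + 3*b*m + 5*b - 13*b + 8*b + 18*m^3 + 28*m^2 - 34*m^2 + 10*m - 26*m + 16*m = 2*b^3 + 3*b^2 + 18*m^3 + m^2*(-13*b - 6) + m*(-7*b^2 + 3*b)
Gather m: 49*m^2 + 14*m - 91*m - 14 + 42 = 49*m^2 - 77*m + 28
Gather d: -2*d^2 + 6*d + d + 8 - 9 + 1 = -2*d^2 + 7*d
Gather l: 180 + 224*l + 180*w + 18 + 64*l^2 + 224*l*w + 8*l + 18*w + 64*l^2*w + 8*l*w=l^2*(64*w + 64) + l*(232*w + 232) + 198*w + 198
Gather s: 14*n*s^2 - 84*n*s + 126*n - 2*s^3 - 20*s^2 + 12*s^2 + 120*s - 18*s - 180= 126*n - 2*s^3 + s^2*(14*n - 8) + s*(102 - 84*n) - 180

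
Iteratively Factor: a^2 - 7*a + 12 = (a - 3)*(a - 4)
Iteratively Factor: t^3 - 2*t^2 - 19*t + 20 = (t - 1)*(t^2 - t - 20) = (t - 1)*(t + 4)*(t - 5)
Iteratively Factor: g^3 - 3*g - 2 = (g + 1)*(g^2 - g - 2) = (g - 2)*(g + 1)*(g + 1)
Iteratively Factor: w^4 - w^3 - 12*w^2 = (w)*(w^3 - w^2 - 12*w) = w*(w - 4)*(w^2 + 3*w) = w^2*(w - 4)*(w + 3)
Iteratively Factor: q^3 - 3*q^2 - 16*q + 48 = (q - 3)*(q^2 - 16) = (q - 3)*(q + 4)*(q - 4)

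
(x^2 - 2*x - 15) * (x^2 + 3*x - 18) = x^4 + x^3 - 39*x^2 - 9*x + 270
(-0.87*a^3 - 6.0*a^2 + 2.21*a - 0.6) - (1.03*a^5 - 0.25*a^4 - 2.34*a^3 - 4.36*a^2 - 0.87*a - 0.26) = -1.03*a^5 + 0.25*a^4 + 1.47*a^3 - 1.64*a^2 + 3.08*a - 0.34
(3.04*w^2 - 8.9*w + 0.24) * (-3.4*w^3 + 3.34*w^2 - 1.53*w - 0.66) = -10.336*w^5 + 40.4136*w^4 - 35.1932*w^3 + 12.4122*w^2 + 5.5068*w - 0.1584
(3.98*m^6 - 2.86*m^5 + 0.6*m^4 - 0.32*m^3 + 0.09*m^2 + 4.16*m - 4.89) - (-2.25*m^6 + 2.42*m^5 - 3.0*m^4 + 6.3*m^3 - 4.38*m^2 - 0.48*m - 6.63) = 6.23*m^6 - 5.28*m^5 + 3.6*m^4 - 6.62*m^3 + 4.47*m^2 + 4.64*m + 1.74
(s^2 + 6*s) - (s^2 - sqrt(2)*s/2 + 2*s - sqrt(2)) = sqrt(2)*s/2 + 4*s + sqrt(2)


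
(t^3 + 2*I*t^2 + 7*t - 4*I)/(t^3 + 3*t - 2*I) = (t + 4*I)/(t + 2*I)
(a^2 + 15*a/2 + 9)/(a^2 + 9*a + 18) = (a + 3/2)/(a + 3)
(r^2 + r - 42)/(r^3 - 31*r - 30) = (r + 7)/(r^2 + 6*r + 5)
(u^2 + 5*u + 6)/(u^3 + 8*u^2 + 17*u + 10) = (u + 3)/(u^2 + 6*u + 5)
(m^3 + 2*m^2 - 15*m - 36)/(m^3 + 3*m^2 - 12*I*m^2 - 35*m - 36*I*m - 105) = (m^2 - m - 12)/(m^2 - 12*I*m - 35)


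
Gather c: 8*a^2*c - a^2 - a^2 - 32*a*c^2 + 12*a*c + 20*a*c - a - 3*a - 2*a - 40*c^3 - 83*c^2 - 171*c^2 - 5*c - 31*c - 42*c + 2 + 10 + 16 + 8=-2*a^2 - 6*a - 40*c^3 + c^2*(-32*a - 254) + c*(8*a^2 + 32*a - 78) + 36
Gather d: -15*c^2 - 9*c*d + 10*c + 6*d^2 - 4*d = -15*c^2 + 10*c + 6*d^2 + d*(-9*c - 4)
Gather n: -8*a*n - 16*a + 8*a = -8*a*n - 8*a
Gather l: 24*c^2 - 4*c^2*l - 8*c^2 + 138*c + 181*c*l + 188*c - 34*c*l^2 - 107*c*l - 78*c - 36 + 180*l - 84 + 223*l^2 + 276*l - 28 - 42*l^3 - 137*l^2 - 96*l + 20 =16*c^2 + 248*c - 42*l^3 + l^2*(86 - 34*c) + l*(-4*c^2 + 74*c + 360) - 128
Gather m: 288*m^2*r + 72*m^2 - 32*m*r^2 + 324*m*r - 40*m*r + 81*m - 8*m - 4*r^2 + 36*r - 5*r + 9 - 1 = m^2*(288*r + 72) + m*(-32*r^2 + 284*r + 73) - 4*r^2 + 31*r + 8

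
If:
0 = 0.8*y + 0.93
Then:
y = -1.16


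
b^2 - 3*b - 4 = (b - 4)*(b + 1)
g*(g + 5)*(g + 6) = g^3 + 11*g^2 + 30*g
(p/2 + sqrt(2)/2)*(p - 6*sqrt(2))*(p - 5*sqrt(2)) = p^3/2 - 5*sqrt(2)*p^2 + 19*p + 30*sqrt(2)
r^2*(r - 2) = r^3 - 2*r^2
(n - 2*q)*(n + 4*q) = n^2 + 2*n*q - 8*q^2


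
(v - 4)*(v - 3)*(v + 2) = v^3 - 5*v^2 - 2*v + 24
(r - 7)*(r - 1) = r^2 - 8*r + 7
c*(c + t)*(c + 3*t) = c^3 + 4*c^2*t + 3*c*t^2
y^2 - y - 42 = (y - 7)*(y + 6)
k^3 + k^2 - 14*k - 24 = (k - 4)*(k + 2)*(k + 3)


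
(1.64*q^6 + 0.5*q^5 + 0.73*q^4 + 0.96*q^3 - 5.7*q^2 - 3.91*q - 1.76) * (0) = 0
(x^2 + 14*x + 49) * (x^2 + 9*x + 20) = x^4 + 23*x^3 + 195*x^2 + 721*x + 980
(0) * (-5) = 0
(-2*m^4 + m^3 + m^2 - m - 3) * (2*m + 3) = -4*m^5 - 4*m^4 + 5*m^3 + m^2 - 9*m - 9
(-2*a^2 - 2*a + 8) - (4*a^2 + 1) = -6*a^2 - 2*a + 7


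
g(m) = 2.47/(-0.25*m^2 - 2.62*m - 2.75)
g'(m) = 2.47*(0.5*m + 2.62)/(-0.25*m^2 - 2.62*m - 2.75)^2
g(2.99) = -0.19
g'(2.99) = 0.06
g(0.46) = -0.62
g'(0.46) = 0.44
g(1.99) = -0.28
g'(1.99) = 0.11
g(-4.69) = 0.61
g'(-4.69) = 0.04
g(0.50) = -0.60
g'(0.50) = 0.42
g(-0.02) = -0.92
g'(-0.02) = 0.89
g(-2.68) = 1.00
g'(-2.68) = 0.52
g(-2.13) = 1.46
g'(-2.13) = 1.33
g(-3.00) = 0.86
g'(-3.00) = 0.34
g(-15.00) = -0.13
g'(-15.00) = -0.03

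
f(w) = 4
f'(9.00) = 0.00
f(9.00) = 4.00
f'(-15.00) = 0.00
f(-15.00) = 4.00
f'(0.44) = 0.00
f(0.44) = 4.00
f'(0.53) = 0.00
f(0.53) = 4.00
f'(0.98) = 0.00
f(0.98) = 4.00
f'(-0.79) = 0.00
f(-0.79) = 4.00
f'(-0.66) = 0.00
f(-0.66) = 4.00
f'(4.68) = 0.00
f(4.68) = 4.00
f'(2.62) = 0.00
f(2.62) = 4.00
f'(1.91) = 0.00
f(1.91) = 4.00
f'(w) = 0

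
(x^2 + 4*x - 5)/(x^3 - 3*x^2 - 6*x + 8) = (x + 5)/(x^2 - 2*x - 8)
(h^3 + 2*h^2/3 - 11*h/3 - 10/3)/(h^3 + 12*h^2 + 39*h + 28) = (3*h^2 - h - 10)/(3*(h^2 + 11*h + 28))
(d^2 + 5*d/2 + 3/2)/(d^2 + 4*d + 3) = (d + 3/2)/(d + 3)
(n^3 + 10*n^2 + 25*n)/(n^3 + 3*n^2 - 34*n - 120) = n*(n + 5)/(n^2 - 2*n - 24)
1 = 1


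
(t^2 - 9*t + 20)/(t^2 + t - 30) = (t - 4)/(t + 6)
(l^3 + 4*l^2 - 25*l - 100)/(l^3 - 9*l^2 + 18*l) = (l^3 + 4*l^2 - 25*l - 100)/(l*(l^2 - 9*l + 18))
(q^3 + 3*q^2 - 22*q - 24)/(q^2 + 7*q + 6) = q - 4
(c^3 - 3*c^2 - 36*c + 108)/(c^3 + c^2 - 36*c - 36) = (c - 3)/(c + 1)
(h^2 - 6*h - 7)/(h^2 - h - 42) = (h + 1)/(h + 6)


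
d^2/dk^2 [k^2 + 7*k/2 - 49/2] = 2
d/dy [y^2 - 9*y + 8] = 2*y - 9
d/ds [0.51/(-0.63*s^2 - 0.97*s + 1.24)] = (0.6426*s + 0.4947)/(0.63*s^2 + 0.97*s - 1.24)^2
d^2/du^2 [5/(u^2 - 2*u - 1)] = 10*(u^2 - 2*u - 4*(u - 1)^2 - 1)/(-u^2 + 2*u + 1)^3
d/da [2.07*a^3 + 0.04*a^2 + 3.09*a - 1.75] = 6.21*a^2 + 0.08*a + 3.09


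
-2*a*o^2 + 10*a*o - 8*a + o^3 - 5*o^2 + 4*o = (-2*a + o)*(o - 4)*(o - 1)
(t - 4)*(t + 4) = t^2 - 16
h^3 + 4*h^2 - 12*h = h*(h - 2)*(h + 6)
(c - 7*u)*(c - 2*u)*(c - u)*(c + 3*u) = c^4 - 7*c^3*u - 7*c^2*u^2 + 55*c*u^3 - 42*u^4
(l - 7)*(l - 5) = l^2 - 12*l + 35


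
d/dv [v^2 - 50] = 2*v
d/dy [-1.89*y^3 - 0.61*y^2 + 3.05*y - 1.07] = -5.67*y^2 - 1.22*y + 3.05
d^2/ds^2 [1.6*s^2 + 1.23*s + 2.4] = 3.20000000000000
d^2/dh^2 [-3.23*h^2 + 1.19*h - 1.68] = -6.46000000000000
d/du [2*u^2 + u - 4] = 4*u + 1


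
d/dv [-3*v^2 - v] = -6*v - 1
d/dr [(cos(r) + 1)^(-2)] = 2*sin(r)/(cos(r) + 1)^3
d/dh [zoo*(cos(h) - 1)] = zoo*sin(h)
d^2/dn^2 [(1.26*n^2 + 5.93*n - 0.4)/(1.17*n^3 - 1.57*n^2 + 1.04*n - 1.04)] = (3.449628*n^6 + 48.705462*n^5 - 81.12663*n^4 + 52.137634*n^3 + 65.40744*n^2 - 57.096624*n + 15.994368)/(1.601613*n^9 - 6.447519*n^8 + 12.922767*n^7 - 19.603117*n^6 + 22.94916*n^5 - 20.377656*n^4 + 15.109952*n^3 - 8.468928*n^2 + 3.374592*n - 1.124864)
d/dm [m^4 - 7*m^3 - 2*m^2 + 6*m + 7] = 4*m^3 - 21*m^2 - 4*m + 6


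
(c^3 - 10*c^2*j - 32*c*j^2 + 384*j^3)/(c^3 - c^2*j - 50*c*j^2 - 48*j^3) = (c - 8*j)/(c + j)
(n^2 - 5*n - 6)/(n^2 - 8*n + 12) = (n + 1)/(n - 2)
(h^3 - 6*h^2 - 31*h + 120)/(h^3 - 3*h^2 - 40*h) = (h - 3)/h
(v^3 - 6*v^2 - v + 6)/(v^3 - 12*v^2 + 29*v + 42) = (v - 1)/(v - 7)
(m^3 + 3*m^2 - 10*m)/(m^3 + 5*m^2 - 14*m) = (m + 5)/(m + 7)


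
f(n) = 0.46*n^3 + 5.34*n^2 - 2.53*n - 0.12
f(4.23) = 119.54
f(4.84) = 164.88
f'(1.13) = 11.30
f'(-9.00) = 13.13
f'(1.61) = 18.24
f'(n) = 1.38*n^2 + 10.68*n - 2.53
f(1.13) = 4.50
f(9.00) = 744.99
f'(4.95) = 84.15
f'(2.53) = 33.32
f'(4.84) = 81.49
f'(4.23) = 67.34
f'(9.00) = 205.37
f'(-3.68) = -23.14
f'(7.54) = 156.45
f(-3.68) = 58.58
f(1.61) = 11.57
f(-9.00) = 119.85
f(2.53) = 35.11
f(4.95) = 173.99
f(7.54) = 481.58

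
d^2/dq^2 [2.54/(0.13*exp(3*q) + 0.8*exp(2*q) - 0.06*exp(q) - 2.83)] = ((-2.9718*exp(2*q) - 8.128*exp(q) + 0.1524)*(0.13*exp(3*q) + 0.8*exp(2*q) - 0.06*exp(q) - 2.83) + 2.54*(0.39*exp(2*q) + 1.6*exp(q) - 0.06)*(0.78*exp(2*q) + 3.2*exp(q) - 0.12)*exp(q))*exp(q)/(0.13*exp(3*q) + 0.8*exp(2*q) - 0.06*exp(q) - 2.83)^3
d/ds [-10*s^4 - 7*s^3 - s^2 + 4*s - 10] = -40*s^3 - 21*s^2 - 2*s + 4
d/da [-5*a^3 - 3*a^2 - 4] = 3*a*(-5*a - 2)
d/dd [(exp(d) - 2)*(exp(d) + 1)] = (2*exp(d) - 1)*exp(d)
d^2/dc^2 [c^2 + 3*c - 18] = 2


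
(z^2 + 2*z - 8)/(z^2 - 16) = (z - 2)/(z - 4)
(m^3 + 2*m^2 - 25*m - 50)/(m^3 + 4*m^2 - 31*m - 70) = (m + 5)/(m + 7)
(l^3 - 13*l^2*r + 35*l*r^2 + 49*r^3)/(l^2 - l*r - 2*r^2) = (-l^2 + 14*l*r - 49*r^2)/(-l + 2*r)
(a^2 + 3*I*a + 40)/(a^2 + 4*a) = (a^2 + 3*I*a + 40)/(a*(a + 4))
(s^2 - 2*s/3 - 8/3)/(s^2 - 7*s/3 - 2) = (-3*s^2 + 2*s + 8)/(-3*s^2 + 7*s + 6)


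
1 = 1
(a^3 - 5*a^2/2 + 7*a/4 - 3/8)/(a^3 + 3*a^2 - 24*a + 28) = (8*a^3 - 20*a^2 + 14*a - 3)/(8*(a^3 + 3*a^2 - 24*a + 28))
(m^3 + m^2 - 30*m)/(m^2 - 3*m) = (m^2 + m - 30)/(m - 3)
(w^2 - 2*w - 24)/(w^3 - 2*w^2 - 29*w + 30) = (w + 4)/(w^2 + 4*w - 5)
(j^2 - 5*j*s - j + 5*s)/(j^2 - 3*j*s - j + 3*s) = (-j + 5*s)/(-j + 3*s)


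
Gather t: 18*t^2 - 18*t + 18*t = 18*t^2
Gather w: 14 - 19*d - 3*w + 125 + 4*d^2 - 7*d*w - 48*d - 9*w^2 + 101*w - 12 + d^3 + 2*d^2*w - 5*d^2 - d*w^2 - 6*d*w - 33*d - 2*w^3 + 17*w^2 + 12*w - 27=d^3 - d^2 - 100*d - 2*w^3 + w^2*(8 - d) + w*(2*d^2 - 13*d + 110) + 100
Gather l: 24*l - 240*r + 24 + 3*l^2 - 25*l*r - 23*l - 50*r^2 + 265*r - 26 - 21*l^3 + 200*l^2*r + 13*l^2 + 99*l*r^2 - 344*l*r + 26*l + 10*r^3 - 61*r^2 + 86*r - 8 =-21*l^3 + l^2*(200*r + 16) + l*(99*r^2 - 369*r + 27) + 10*r^3 - 111*r^2 + 111*r - 10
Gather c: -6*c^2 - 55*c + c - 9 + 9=-6*c^2 - 54*c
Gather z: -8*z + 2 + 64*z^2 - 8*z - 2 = 64*z^2 - 16*z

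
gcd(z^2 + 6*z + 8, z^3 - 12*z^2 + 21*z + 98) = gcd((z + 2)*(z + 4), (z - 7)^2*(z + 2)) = z + 2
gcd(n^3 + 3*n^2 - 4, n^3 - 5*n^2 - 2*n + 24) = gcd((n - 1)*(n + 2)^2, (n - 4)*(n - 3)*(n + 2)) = n + 2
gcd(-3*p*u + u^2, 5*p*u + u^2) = u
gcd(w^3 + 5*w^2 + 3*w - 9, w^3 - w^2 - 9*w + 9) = w^2 + 2*w - 3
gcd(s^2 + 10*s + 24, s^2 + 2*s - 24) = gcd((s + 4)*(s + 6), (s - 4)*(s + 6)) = s + 6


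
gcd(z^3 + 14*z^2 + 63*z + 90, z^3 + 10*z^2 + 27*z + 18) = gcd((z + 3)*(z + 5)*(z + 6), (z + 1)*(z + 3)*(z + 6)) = z^2 + 9*z + 18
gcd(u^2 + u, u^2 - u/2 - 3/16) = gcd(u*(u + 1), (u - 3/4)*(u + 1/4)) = 1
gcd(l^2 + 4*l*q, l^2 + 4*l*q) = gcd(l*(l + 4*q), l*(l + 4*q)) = l^2 + 4*l*q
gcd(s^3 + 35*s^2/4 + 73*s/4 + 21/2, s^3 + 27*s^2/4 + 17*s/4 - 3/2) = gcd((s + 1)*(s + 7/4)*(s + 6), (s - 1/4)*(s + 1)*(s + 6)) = s^2 + 7*s + 6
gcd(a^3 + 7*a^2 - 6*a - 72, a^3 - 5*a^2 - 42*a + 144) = a^2 + 3*a - 18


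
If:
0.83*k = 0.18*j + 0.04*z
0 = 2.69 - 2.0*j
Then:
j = 1.34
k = 0.0481927710843374*z + 0.291686746987952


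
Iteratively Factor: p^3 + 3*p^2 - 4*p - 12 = (p + 2)*(p^2 + p - 6) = (p + 2)*(p + 3)*(p - 2)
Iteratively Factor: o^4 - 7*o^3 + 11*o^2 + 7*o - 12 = (o + 1)*(o^3 - 8*o^2 + 19*o - 12) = (o - 1)*(o + 1)*(o^2 - 7*o + 12) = (o - 4)*(o - 1)*(o + 1)*(o - 3)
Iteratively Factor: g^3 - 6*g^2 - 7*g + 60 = (g - 5)*(g^2 - g - 12) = (g - 5)*(g + 3)*(g - 4)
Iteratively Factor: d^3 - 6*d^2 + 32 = (d + 2)*(d^2 - 8*d + 16) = (d - 4)*(d + 2)*(d - 4)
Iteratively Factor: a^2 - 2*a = (a - 2)*(a)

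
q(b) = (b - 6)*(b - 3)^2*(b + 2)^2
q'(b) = (b - 6)*(b - 3)^2*(2*b + 4) + (b - 6)*(b + 2)^2*(2*b - 6) + (b - 3)^2*(b + 2)^2 = 5*b^4 - 32*b^3 + 3*b^2 + 156*b - 36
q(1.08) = -172.06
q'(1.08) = 102.47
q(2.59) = -12.08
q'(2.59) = 57.19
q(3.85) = -53.16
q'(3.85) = -118.53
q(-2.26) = -15.45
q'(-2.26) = 126.58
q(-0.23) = -203.63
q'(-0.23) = -71.32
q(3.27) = -5.53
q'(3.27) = -41.02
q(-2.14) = -4.22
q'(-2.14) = 62.37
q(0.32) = -219.58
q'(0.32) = 13.23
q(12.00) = 95256.00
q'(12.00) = 50652.00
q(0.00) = -216.00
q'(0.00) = -36.00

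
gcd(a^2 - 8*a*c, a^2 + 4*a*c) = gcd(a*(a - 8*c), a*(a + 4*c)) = a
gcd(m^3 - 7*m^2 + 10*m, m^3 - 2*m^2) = m^2 - 2*m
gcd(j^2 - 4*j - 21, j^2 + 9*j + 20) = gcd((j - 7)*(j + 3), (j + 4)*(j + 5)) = 1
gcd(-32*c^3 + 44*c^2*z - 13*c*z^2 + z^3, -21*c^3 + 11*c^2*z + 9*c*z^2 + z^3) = -c + z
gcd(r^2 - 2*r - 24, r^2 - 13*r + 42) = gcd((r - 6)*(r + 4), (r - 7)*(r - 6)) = r - 6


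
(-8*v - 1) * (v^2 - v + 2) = -8*v^3 + 7*v^2 - 15*v - 2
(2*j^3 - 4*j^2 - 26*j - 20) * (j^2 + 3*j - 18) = 2*j^5 + 2*j^4 - 74*j^3 - 26*j^2 + 408*j + 360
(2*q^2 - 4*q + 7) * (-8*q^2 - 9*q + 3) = -16*q^4 + 14*q^3 - 14*q^2 - 75*q + 21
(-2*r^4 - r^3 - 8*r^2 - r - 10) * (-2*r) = 4*r^5 + 2*r^4 + 16*r^3 + 2*r^2 + 20*r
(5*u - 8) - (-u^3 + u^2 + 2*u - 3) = u^3 - u^2 + 3*u - 5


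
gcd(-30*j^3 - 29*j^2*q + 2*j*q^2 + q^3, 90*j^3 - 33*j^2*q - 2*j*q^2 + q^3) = -30*j^2 + j*q + q^2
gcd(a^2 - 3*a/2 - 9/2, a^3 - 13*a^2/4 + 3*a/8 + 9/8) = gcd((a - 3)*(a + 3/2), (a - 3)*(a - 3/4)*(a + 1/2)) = a - 3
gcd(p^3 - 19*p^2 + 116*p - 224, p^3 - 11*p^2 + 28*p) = p^2 - 11*p + 28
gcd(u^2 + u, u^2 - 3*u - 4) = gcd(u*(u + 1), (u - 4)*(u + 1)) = u + 1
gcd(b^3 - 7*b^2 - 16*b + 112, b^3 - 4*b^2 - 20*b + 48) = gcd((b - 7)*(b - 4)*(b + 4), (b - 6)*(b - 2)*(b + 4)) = b + 4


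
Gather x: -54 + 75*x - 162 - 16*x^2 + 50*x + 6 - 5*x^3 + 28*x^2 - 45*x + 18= -5*x^3 + 12*x^2 + 80*x - 192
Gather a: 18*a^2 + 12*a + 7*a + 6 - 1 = 18*a^2 + 19*a + 5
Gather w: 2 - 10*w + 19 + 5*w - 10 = 11 - 5*w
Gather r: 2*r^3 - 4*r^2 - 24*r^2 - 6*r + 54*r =2*r^3 - 28*r^2 + 48*r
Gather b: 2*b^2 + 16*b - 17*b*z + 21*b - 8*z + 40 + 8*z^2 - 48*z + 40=2*b^2 + b*(37 - 17*z) + 8*z^2 - 56*z + 80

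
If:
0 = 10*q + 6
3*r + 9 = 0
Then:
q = -3/5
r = -3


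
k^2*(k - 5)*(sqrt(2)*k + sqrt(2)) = sqrt(2)*k^4 - 4*sqrt(2)*k^3 - 5*sqrt(2)*k^2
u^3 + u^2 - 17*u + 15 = (u - 3)*(u - 1)*(u + 5)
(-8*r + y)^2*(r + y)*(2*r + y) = 128*r^4 + 160*r^3*y + 18*r^2*y^2 - 13*r*y^3 + y^4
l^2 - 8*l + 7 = (l - 7)*(l - 1)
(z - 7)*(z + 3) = z^2 - 4*z - 21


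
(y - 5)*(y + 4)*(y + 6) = y^3 + 5*y^2 - 26*y - 120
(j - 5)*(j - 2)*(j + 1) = j^3 - 6*j^2 + 3*j + 10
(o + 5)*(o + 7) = o^2 + 12*o + 35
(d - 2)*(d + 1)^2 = d^3 - 3*d - 2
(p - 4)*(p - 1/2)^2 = p^3 - 5*p^2 + 17*p/4 - 1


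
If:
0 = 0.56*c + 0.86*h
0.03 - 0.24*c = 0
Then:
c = 0.12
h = -0.08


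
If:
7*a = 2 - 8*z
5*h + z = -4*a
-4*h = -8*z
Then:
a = 22/45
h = -16/45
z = -8/45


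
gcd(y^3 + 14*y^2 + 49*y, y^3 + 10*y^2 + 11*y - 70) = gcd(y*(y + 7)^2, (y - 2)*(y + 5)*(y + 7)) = y + 7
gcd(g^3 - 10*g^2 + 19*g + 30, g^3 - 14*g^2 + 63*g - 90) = g^2 - 11*g + 30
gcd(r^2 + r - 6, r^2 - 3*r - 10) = 1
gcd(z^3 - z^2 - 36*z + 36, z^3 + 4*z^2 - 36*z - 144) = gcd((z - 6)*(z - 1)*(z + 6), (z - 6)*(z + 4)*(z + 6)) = z^2 - 36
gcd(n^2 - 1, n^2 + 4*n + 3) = n + 1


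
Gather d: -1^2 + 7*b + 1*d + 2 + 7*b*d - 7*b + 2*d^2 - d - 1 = 7*b*d + 2*d^2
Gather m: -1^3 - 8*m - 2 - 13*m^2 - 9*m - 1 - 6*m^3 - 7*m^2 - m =-6*m^3 - 20*m^2 - 18*m - 4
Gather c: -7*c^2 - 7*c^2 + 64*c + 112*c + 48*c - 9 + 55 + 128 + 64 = -14*c^2 + 224*c + 238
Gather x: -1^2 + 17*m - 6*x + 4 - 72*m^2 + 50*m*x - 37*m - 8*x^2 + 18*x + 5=-72*m^2 - 20*m - 8*x^2 + x*(50*m + 12) + 8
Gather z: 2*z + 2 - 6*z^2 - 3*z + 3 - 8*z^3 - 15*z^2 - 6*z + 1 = -8*z^3 - 21*z^2 - 7*z + 6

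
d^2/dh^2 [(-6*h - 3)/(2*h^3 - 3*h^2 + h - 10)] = 6*(-(2*h + 1)*(6*h^2 - 6*h + 1)^2 + (12*h^2 - 12*h + 3*(2*h - 1)*(2*h + 1) + 2)*(2*h^3 - 3*h^2 + h - 10))/(2*h^3 - 3*h^2 + h - 10)^3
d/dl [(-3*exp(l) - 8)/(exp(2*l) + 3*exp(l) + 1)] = (3*exp(2*l) + 16*exp(l) + 21)*exp(l)/(exp(4*l) + 6*exp(3*l) + 11*exp(2*l) + 6*exp(l) + 1)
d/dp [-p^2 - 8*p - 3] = -2*p - 8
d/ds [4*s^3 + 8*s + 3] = 12*s^2 + 8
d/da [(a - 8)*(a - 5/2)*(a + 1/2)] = 3*a^2 - 20*a + 59/4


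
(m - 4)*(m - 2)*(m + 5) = m^3 - m^2 - 22*m + 40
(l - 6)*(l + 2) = l^2 - 4*l - 12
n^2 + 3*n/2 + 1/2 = (n + 1/2)*(n + 1)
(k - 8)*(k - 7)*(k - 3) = k^3 - 18*k^2 + 101*k - 168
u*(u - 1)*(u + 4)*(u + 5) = u^4 + 8*u^3 + 11*u^2 - 20*u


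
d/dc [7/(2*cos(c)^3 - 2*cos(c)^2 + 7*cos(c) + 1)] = 28*(6*cos(c)^2 - 4*cos(c) + 7)*sin(c)/(17*cos(c) - 2*cos(2*c) + cos(3*c))^2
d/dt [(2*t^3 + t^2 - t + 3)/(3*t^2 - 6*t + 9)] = (2*t^4 - 8*t^3 + 17*t^2 + 3)/(3*(t^4 - 4*t^3 + 10*t^2 - 12*t + 9))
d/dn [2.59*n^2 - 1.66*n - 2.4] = 5.18*n - 1.66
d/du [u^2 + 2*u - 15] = 2*u + 2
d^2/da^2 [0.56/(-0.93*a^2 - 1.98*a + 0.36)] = (0.968688*a^2 + 2.062368*a - 0.56*(1.86*a + 1.98)*(3.72*a + 3.96) - 0.374976)/(0.93*a^2 + 1.98*a - 0.36)^3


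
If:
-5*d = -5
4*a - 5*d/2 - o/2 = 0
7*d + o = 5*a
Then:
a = -2/3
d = 1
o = -31/3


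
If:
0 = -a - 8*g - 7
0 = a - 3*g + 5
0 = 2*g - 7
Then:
No Solution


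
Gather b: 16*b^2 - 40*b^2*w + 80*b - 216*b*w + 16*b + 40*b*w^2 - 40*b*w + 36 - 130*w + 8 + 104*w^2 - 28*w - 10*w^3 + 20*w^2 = b^2*(16 - 40*w) + b*(40*w^2 - 256*w + 96) - 10*w^3 + 124*w^2 - 158*w + 44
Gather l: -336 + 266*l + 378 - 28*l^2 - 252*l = -28*l^2 + 14*l + 42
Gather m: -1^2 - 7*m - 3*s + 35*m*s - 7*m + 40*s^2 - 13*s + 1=m*(35*s - 14) + 40*s^2 - 16*s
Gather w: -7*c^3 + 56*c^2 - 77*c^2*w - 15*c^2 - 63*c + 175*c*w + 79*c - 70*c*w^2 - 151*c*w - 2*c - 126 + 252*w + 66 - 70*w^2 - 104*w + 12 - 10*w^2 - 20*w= -7*c^3 + 41*c^2 + 14*c + w^2*(-70*c - 80) + w*(-77*c^2 + 24*c + 128) - 48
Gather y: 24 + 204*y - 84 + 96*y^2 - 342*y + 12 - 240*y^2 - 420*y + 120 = -144*y^2 - 558*y + 72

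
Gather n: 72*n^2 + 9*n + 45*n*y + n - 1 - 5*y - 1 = 72*n^2 + n*(45*y + 10) - 5*y - 2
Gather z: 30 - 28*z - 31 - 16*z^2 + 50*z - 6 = -16*z^2 + 22*z - 7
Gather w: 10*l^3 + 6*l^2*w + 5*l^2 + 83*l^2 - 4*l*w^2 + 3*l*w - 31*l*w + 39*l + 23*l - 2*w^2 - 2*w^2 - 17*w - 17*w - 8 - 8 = 10*l^3 + 88*l^2 + 62*l + w^2*(-4*l - 4) + w*(6*l^2 - 28*l - 34) - 16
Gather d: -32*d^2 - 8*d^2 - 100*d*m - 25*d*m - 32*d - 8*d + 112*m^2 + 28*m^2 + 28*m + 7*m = -40*d^2 + d*(-125*m - 40) + 140*m^2 + 35*m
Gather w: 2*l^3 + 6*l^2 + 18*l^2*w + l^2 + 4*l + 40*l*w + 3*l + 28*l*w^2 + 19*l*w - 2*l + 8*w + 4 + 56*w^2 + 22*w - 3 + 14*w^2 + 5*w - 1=2*l^3 + 7*l^2 + 5*l + w^2*(28*l + 70) + w*(18*l^2 + 59*l + 35)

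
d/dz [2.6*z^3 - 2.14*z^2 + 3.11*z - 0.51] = 7.8*z^2 - 4.28*z + 3.11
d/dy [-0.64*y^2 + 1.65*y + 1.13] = 1.65 - 1.28*y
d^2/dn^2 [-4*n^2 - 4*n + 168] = -8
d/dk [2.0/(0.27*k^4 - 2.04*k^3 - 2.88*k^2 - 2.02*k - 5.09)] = (-2.16*k^3 + 12.24*k^2 + 11.52*k + 4.04)/(-0.27*k^4 + 2.04*k^3 + 2.88*k^2 + 2.02*k + 5.09)^2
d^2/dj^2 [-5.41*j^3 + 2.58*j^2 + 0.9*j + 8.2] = 5.16 - 32.46*j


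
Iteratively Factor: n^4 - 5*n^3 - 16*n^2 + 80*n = (n)*(n^3 - 5*n^2 - 16*n + 80) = n*(n + 4)*(n^2 - 9*n + 20) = n*(n - 5)*(n + 4)*(n - 4)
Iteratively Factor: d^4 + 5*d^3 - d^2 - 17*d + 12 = (d + 3)*(d^3 + 2*d^2 - 7*d + 4) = (d + 3)*(d + 4)*(d^2 - 2*d + 1) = (d - 1)*(d + 3)*(d + 4)*(d - 1)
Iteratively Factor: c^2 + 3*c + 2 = (c + 1)*(c + 2)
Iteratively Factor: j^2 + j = (j + 1)*(j)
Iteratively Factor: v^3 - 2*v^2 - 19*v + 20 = (v - 5)*(v^2 + 3*v - 4) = (v - 5)*(v + 4)*(v - 1)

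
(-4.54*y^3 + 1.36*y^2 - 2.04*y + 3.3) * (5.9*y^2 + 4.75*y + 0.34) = -26.786*y^5 - 13.541*y^4 - 7.1196*y^3 + 10.2424*y^2 + 14.9814*y + 1.122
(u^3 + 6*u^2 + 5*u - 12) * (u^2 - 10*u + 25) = u^5 - 4*u^4 - 30*u^3 + 88*u^2 + 245*u - 300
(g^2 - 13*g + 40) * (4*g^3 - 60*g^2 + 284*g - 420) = 4*g^5 - 112*g^4 + 1224*g^3 - 6512*g^2 + 16820*g - 16800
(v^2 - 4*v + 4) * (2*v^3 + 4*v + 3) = 2*v^5 - 8*v^4 + 12*v^3 - 13*v^2 + 4*v + 12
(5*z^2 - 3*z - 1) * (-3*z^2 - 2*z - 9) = -15*z^4 - z^3 - 36*z^2 + 29*z + 9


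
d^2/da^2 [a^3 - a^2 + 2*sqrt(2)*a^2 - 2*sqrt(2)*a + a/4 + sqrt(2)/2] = 6*a - 2 + 4*sqrt(2)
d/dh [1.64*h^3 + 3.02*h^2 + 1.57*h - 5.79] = 4.92*h^2 + 6.04*h + 1.57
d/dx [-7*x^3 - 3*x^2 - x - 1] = -21*x^2 - 6*x - 1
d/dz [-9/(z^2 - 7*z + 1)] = 9*(2*z - 7)/(z^2 - 7*z + 1)^2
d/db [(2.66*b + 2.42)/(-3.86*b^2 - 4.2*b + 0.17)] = (10.2676*b^2 + 18.6824*b + 10.6162)/(14.8996*b^4 + 32.424*b^3 + 16.3276*b^2 - 1.428*b + 0.0289)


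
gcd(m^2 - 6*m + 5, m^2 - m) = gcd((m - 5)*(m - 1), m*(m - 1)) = m - 1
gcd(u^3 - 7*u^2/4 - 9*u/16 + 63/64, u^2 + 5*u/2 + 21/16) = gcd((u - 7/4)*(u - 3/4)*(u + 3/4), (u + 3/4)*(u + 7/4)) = u + 3/4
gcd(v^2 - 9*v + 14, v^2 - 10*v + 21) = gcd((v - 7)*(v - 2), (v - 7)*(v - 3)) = v - 7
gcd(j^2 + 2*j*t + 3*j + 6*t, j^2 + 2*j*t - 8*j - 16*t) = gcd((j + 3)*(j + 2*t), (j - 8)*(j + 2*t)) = j + 2*t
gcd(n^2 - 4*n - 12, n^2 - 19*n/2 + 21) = n - 6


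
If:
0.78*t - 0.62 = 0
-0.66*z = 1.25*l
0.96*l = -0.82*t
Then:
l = -0.68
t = 0.79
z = 1.29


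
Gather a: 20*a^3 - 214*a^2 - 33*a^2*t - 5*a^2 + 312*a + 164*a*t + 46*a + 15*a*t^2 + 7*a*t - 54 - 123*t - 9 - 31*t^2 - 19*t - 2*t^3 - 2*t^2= 20*a^3 + a^2*(-33*t - 219) + a*(15*t^2 + 171*t + 358) - 2*t^3 - 33*t^2 - 142*t - 63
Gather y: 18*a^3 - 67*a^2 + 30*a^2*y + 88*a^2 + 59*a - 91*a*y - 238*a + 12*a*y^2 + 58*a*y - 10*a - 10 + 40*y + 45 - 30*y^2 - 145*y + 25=18*a^3 + 21*a^2 - 189*a + y^2*(12*a - 30) + y*(30*a^2 - 33*a - 105) + 60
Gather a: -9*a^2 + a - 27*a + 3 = -9*a^2 - 26*a + 3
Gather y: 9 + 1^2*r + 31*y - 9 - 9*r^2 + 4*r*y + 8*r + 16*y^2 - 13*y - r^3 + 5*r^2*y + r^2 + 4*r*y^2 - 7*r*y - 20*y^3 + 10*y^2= -r^3 - 8*r^2 + 9*r - 20*y^3 + y^2*(4*r + 26) + y*(5*r^2 - 3*r + 18)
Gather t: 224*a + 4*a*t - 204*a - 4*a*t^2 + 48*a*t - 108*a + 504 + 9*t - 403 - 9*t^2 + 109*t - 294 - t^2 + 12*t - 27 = -88*a + t^2*(-4*a - 10) + t*(52*a + 130) - 220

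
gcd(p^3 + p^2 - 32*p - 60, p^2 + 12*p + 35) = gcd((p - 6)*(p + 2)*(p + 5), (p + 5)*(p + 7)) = p + 5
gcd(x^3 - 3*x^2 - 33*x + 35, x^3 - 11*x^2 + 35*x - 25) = x - 1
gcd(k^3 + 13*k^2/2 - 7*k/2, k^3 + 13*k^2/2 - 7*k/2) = k^3 + 13*k^2/2 - 7*k/2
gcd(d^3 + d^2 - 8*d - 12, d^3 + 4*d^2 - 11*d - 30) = d^2 - d - 6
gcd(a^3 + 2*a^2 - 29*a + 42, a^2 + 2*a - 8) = a - 2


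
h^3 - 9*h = h*(h - 3)*(h + 3)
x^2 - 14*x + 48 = (x - 8)*(x - 6)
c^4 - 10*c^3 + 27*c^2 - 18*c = c*(c - 6)*(c - 3)*(c - 1)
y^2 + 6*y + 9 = (y + 3)^2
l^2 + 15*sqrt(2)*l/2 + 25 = (l + 5*sqrt(2)/2)*(l + 5*sqrt(2))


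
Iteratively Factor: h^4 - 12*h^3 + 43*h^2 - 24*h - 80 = (h + 1)*(h^3 - 13*h^2 + 56*h - 80) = (h - 4)*(h + 1)*(h^2 - 9*h + 20) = (h - 5)*(h - 4)*(h + 1)*(h - 4)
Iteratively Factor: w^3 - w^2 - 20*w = (w - 5)*(w^2 + 4*w) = (w - 5)*(w + 4)*(w)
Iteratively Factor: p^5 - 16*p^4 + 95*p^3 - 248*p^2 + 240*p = (p - 4)*(p^4 - 12*p^3 + 47*p^2 - 60*p) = (p - 5)*(p - 4)*(p^3 - 7*p^2 + 12*p) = (p - 5)*(p - 4)^2*(p^2 - 3*p) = (p - 5)*(p - 4)^2*(p - 3)*(p)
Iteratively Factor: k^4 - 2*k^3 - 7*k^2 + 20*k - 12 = (k - 2)*(k^3 - 7*k + 6) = (k - 2)^2*(k^2 + 2*k - 3) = (k - 2)^2*(k - 1)*(k + 3)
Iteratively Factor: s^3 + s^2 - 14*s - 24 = (s - 4)*(s^2 + 5*s + 6) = (s - 4)*(s + 3)*(s + 2)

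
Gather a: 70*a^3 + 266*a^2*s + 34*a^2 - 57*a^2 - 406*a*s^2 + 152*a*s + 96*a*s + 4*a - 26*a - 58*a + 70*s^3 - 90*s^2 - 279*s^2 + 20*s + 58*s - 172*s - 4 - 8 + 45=70*a^3 + a^2*(266*s - 23) + a*(-406*s^2 + 248*s - 80) + 70*s^3 - 369*s^2 - 94*s + 33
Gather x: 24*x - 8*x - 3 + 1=16*x - 2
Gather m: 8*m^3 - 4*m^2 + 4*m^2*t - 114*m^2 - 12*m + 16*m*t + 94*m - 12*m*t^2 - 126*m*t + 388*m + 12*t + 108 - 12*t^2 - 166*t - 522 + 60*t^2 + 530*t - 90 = 8*m^3 + m^2*(4*t - 118) + m*(-12*t^2 - 110*t + 470) + 48*t^2 + 376*t - 504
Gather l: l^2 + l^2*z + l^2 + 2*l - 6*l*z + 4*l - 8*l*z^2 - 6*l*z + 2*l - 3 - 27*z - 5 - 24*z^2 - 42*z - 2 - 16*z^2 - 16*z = l^2*(z + 2) + l*(-8*z^2 - 12*z + 8) - 40*z^2 - 85*z - 10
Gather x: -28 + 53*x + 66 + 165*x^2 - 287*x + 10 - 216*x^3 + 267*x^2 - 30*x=-216*x^3 + 432*x^2 - 264*x + 48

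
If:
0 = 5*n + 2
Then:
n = -2/5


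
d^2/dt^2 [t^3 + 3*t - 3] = 6*t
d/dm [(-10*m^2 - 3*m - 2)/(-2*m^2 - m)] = 2*(2*m^2 - 4*m - 1)/(m^2*(4*m^2 + 4*m + 1))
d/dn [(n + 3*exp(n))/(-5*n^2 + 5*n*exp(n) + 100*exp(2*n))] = (-(n + 3*exp(n))*(n*exp(n) - 2*n + 40*exp(2*n) + exp(n)) + (3*exp(n) + 1)*(-n^2 + n*exp(n) + 20*exp(2*n)))/(5*(-n^2 + n*exp(n) + 20*exp(2*n))^2)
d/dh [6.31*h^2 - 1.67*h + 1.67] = 12.62*h - 1.67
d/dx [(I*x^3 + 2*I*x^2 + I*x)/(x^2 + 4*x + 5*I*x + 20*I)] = (I*x^4 + x^3*(-10 + 8*I) + x^2*(-70 + 7*I) - 80*x - 20)/(x^4 + x^3*(8 + 10*I) + x^2*(-9 + 80*I) + x*(-200 + 160*I) - 400)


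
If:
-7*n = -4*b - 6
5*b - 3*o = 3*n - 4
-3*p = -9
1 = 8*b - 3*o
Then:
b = 17/33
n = 38/33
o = 103/99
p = 3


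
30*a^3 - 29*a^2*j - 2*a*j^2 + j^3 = (-6*a + j)*(-a + j)*(5*a + j)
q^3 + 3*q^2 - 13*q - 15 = (q - 3)*(q + 1)*(q + 5)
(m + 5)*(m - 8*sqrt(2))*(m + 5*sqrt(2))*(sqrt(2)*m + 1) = sqrt(2)*m^4 - 5*m^3 + 5*sqrt(2)*m^3 - 83*sqrt(2)*m^2 - 25*m^2 - 415*sqrt(2)*m - 80*m - 400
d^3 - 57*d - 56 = (d - 8)*(d + 1)*(d + 7)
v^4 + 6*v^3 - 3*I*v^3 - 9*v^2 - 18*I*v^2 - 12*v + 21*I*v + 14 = (v + 7)*(v - 2*I)*(-I*v + I)*(I*v + 1)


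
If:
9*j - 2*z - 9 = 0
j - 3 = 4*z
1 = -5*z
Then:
No Solution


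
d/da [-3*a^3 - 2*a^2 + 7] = a*(-9*a - 4)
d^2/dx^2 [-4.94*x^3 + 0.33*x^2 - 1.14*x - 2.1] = 0.66 - 29.64*x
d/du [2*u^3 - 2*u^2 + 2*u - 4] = 6*u^2 - 4*u + 2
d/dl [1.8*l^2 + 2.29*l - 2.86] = 3.6*l + 2.29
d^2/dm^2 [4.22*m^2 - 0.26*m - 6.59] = 8.44000000000000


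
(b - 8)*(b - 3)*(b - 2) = b^3 - 13*b^2 + 46*b - 48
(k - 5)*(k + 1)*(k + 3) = k^3 - k^2 - 17*k - 15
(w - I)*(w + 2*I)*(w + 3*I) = w^3 + 4*I*w^2 - w + 6*I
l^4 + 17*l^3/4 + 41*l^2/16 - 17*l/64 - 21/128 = (l - 1/4)*(l + 1/4)*(l + 3/4)*(l + 7/2)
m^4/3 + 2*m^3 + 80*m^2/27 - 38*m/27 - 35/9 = (m/3 + 1)*(m - 1)*(m + 5/3)*(m + 7/3)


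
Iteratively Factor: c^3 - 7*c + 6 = (c - 1)*(c^2 + c - 6) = (c - 2)*(c - 1)*(c + 3)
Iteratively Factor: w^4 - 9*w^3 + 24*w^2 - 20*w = (w - 2)*(w^3 - 7*w^2 + 10*w) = (w - 5)*(w - 2)*(w^2 - 2*w) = w*(w - 5)*(w - 2)*(w - 2)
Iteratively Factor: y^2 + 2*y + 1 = (y + 1)*(y + 1)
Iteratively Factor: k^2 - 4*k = (k)*(k - 4)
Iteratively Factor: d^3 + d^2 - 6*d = (d - 2)*(d^2 + 3*d) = d*(d - 2)*(d + 3)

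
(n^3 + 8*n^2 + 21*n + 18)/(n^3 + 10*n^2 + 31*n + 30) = (n + 3)/(n + 5)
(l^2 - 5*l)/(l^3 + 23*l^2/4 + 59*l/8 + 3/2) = 8*l*(l - 5)/(8*l^3 + 46*l^2 + 59*l + 12)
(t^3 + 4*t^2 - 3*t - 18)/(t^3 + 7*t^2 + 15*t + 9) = (t - 2)/(t + 1)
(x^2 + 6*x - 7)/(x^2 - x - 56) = (x - 1)/(x - 8)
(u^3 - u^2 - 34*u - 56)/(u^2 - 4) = (u^2 - 3*u - 28)/(u - 2)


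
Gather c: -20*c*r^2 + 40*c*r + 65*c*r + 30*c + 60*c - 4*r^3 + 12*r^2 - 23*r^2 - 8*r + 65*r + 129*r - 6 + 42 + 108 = c*(-20*r^2 + 105*r + 90) - 4*r^3 - 11*r^2 + 186*r + 144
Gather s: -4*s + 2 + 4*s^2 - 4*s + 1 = 4*s^2 - 8*s + 3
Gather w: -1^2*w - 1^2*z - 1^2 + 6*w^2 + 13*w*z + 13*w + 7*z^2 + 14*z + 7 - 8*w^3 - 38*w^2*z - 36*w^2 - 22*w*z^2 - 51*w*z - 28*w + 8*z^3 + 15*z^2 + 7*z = -8*w^3 + w^2*(-38*z - 30) + w*(-22*z^2 - 38*z - 16) + 8*z^3 + 22*z^2 + 20*z + 6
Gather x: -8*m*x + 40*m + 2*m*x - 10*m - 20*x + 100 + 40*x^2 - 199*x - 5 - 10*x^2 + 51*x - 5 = 30*m + 30*x^2 + x*(-6*m - 168) + 90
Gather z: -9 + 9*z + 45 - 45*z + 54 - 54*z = 90 - 90*z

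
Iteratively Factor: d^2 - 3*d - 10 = (d - 5)*(d + 2)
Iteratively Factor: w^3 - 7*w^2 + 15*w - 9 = (w - 3)*(w^2 - 4*w + 3) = (w - 3)^2*(w - 1)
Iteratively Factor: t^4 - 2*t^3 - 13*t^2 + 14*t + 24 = (t - 2)*(t^3 - 13*t - 12) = (t - 2)*(t + 1)*(t^2 - t - 12) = (t - 2)*(t + 1)*(t + 3)*(t - 4)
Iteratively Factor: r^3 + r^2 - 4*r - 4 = (r - 2)*(r^2 + 3*r + 2) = (r - 2)*(r + 1)*(r + 2)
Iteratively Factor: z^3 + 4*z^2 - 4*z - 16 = (z - 2)*(z^2 + 6*z + 8) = (z - 2)*(z + 2)*(z + 4)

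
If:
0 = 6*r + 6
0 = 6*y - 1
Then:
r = -1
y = 1/6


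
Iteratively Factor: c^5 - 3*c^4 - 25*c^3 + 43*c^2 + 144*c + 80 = (c - 4)*(c^4 + c^3 - 21*c^2 - 41*c - 20) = (c - 4)*(c + 4)*(c^3 - 3*c^2 - 9*c - 5) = (c - 4)*(c + 1)*(c + 4)*(c^2 - 4*c - 5) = (c - 4)*(c + 1)^2*(c + 4)*(c - 5)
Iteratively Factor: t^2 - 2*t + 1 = (t - 1)*(t - 1)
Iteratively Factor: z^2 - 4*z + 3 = (z - 1)*(z - 3)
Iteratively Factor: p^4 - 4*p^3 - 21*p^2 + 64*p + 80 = (p - 4)*(p^3 - 21*p - 20) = (p - 4)*(p + 4)*(p^2 - 4*p - 5) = (p - 5)*(p - 4)*(p + 4)*(p + 1)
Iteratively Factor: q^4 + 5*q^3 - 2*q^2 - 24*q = (q + 3)*(q^3 + 2*q^2 - 8*q) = q*(q + 3)*(q^2 + 2*q - 8) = q*(q + 3)*(q + 4)*(q - 2)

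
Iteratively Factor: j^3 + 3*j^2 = (j)*(j^2 + 3*j) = j^2*(j + 3)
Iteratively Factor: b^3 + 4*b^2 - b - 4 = (b - 1)*(b^2 + 5*b + 4) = (b - 1)*(b + 1)*(b + 4)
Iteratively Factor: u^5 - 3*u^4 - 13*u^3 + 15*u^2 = (u - 1)*(u^4 - 2*u^3 - 15*u^2) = (u - 1)*(u + 3)*(u^3 - 5*u^2) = (u - 5)*(u - 1)*(u + 3)*(u^2) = u*(u - 5)*(u - 1)*(u + 3)*(u)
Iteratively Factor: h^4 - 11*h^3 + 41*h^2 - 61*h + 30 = (h - 2)*(h^3 - 9*h^2 + 23*h - 15) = (h - 2)*(h - 1)*(h^2 - 8*h + 15) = (h - 3)*(h - 2)*(h - 1)*(h - 5)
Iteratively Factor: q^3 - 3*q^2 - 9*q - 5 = (q + 1)*(q^2 - 4*q - 5) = (q - 5)*(q + 1)*(q + 1)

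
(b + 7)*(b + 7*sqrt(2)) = b^2 + 7*b + 7*sqrt(2)*b + 49*sqrt(2)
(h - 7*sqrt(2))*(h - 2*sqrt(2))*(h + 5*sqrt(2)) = h^3 - 4*sqrt(2)*h^2 - 62*h + 140*sqrt(2)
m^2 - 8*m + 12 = (m - 6)*(m - 2)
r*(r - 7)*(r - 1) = r^3 - 8*r^2 + 7*r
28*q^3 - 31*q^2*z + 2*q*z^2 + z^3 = (-4*q + z)*(-q + z)*(7*q + z)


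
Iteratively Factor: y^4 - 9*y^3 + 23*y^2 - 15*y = (y - 5)*(y^3 - 4*y^2 + 3*y) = y*(y - 5)*(y^2 - 4*y + 3) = y*(y - 5)*(y - 3)*(y - 1)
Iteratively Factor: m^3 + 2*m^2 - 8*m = (m)*(m^2 + 2*m - 8) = m*(m + 4)*(m - 2)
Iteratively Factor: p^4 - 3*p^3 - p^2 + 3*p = (p + 1)*(p^3 - 4*p^2 + 3*p) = p*(p + 1)*(p^2 - 4*p + 3) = p*(p - 1)*(p + 1)*(p - 3)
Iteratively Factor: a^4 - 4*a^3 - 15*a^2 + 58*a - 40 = (a - 2)*(a^3 - 2*a^2 - 19*a + 20) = (a - 5)*(a - 2)*(a^2 + 3*a - 4) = (a - 5)*(a - 2)*(a - 1)*(a + 4)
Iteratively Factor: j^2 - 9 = (j - 3)*(j + 3)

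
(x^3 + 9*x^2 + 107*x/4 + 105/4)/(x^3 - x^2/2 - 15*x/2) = (2*x^2 + 13*x + 21)/(2*x*(x - 3))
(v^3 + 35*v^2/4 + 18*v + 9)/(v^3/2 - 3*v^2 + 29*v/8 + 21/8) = 2*(4*v^3 + 35*v^2 + 72*v + 36)/(4*v^3 - 24*v^2 + 29*v + 21)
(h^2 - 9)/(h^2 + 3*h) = (h - 3)/h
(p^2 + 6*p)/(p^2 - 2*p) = (p + 6)/(p - 2)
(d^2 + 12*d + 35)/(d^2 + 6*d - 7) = (d + 5)/(d - 1)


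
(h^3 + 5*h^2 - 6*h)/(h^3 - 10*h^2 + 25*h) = (h^2 + 5*h - 6)/(h^2 - 10*h + 25)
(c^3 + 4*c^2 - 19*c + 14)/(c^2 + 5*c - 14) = c - 1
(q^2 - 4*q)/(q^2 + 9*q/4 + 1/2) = 4*q*(q - 4)/(4*q^2 + 9*q + 2)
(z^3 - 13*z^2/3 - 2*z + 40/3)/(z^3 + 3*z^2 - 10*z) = (3*z^2 - 7*z - 20)/(3*z*(z + 5))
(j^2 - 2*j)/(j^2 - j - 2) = j/(j + 1)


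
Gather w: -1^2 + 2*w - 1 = 2*w - 2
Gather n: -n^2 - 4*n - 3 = -n^2 - 4*n - 3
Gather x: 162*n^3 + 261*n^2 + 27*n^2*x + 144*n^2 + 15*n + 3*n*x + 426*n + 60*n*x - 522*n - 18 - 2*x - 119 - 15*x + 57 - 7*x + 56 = 162*n^3 + 405*n^2 - 81*n + x*(27*n^2 + 63*n - 24) - 24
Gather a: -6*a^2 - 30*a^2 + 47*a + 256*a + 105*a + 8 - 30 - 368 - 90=-36*a^2 + 408*a - 480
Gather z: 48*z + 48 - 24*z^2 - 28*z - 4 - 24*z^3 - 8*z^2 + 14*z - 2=-24*z^3 - 32*z^2 + 34*z + 42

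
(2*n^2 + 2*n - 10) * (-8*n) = -16*n^3 - 16*n^2 + 80*n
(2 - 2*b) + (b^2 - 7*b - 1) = b^2 - 9*b + 1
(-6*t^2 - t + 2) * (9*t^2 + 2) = -54*t^4 - 9*t^3 + 6*t^2 - 2*t + 4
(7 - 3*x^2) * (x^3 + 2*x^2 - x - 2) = -3*x^5 - 6*x^4 + 10*x^3 + 20*x^2 - 7*x - 14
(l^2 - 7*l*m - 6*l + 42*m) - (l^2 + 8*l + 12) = -7*l*m - 14*l + 42*m - 12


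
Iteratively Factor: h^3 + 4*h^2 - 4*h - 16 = (h + 4)*(h^2 - 4) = (h - 2)*(h + 4)*(h + 2)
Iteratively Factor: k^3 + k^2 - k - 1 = (k - 1)*(k^2 + 2*k + 1) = (k - 1)*(k + 1)*(k + 1)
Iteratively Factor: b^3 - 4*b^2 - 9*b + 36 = (b - 4)*(b^2 - 9) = (b - 4)*(b - 3)*(b + 3)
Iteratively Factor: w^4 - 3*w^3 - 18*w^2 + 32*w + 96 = (w + 2)*(w^3 - 5*w^2 - 8*w + 48) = (w - 4)*(w + 2)*(w^2 - w - 12) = (w - 4)^2*(w + 2)*(w + 3)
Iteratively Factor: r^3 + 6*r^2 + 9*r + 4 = (r + 4)*(r^2 + 2*r + 1) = (r + 1)*(r + 4)*(r + 1)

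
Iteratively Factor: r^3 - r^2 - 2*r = (r - 2)*(r^2 + r) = r*(r - 2)*(r + 1)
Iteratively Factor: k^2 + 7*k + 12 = (k + 4)*(k + 3)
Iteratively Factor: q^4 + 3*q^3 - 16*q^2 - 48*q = (q)*(q^3 + 3*q^2 - 16*q - 48) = q*(q + 3)*(q^2 - 16) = q*(q + 3)*(q + 4)*(q - 4)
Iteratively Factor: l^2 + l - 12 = (l + 4)*(l - 3)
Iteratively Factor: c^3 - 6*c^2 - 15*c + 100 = (c - 5)*(c^2 - c - 20) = (c - 5)^2*(c + 4)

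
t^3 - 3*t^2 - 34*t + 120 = (t - 5)*(t - 4)*(t + 6)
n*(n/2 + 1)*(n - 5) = n^3/2 - 3*n^2/2 - 5*n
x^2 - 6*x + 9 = (x - 3)^2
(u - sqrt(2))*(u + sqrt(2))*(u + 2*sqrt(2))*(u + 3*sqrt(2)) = u^4 + 5*sqrt(2)*u^3 + 10*u^2 - 10*sqrt(2)*u - 24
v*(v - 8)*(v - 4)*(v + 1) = v^4 - 11*v^3 + 20*v^2 + 32*v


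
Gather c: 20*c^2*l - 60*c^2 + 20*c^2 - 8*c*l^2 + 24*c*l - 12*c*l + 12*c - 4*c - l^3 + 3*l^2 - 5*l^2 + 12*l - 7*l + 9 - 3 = c^2*(20*l - 40) + c*(-8*l^2 + 12*l + 8) - l^3 - 2*l^2 + 5*l + 6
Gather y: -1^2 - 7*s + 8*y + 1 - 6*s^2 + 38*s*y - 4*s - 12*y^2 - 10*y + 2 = -6*s^2 - 11*s - 12*y^2 + y*(38*s - 2) + 2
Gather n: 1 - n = 1 - n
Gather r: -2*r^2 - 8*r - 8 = -2*r^2 - 8*r - 8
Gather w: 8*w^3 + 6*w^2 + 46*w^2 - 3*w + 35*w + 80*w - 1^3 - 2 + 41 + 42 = 8*w^3 + 52*w^2 + 112*w + 80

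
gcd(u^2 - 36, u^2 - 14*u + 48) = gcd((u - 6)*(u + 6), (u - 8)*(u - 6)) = u - 6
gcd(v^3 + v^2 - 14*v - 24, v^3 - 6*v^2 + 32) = v^2 - 2*v - 8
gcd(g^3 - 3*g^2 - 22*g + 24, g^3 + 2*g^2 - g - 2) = g - 1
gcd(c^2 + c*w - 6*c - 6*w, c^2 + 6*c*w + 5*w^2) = c + w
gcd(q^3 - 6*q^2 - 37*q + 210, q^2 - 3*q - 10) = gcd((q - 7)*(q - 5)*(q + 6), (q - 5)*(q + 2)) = q - 5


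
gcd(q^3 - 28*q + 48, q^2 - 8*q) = 1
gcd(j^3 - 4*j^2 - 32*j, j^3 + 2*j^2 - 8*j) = j^2 + 4*j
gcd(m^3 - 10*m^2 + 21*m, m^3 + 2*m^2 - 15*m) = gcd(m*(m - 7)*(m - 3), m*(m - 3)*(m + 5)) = m^2 - 3*m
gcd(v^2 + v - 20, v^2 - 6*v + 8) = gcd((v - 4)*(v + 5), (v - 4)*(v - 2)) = v - 4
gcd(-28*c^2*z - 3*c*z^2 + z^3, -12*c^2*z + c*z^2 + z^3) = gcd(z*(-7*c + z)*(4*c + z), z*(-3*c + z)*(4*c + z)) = 4*c*z + z^2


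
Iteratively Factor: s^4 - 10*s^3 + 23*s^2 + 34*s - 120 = (s + 2)*(s^3 - 12*s^2 + 47*s - 60) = (s - 3)*(s + 2)*(s^2 - 9*s + 20) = (s - 4)*(s - 3)*(s + 2)*(s - 5)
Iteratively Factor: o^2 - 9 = (o - 3)*(o + 3)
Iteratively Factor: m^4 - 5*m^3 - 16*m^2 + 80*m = (m - 5)*(m^3 - 16*m) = (m - 5)*(m + 4)*(m^2 - 4*m) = (m - 5)*(m - 4)*(m + 4)*(m)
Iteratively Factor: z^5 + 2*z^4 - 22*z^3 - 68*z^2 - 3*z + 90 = (z + 2)*(z^4 - 22*z^2 - 24*z + 45) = (z + 2)*(z + 3)*(z^3 - 3*z^2 - 13*z + 15) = (z + 2)*(z + 3)^2*(z^2 - 6*z + 5) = (z - 5)*(z + 2)*(z + 3)^2*(z - 1)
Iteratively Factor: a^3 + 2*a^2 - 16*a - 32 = (a + 2)*(a^2 - 16) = (a + 2)*(a + 4)*(a - 4)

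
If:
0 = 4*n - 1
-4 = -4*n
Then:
No Solution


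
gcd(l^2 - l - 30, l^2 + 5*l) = l + 5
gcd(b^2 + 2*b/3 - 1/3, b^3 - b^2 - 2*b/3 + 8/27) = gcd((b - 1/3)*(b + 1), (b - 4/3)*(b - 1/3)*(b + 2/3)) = b - 1/3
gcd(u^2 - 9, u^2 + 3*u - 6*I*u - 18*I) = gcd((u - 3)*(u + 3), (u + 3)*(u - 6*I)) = u + 3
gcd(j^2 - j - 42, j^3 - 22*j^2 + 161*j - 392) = j - 7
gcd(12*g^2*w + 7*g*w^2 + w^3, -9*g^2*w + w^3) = 3*g*w + w^2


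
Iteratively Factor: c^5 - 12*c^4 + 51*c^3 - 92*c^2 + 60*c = (c - 5)*(c^4 - 7*c^3 + 16*c^2 - 12*c) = (c - 5)*(c - 2)*(c^3 - 5*c^2 + 6*c) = (c - 5)*(c - 3)*(c - 2)*(c^2 - 2*c) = (c - 5)*(c - 3)*(c - 2)^2*(c)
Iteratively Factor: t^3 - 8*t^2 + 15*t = (t)*(t^2 - 8*t + 15) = t*(t - 5)*(t - 3)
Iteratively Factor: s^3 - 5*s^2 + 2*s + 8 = (s - 4)*(s^2 - s - 2) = (s - 4)*(s - 2)*(s + 1)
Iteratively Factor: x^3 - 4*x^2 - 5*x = (x + 1)*(x^2 - 5*x) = (x - 5)*(x + 1)*(x)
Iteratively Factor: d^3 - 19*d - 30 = (d + 3)*(d^2 - 3*d - 10) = (d + 2)*(d + 3)*(d - 5)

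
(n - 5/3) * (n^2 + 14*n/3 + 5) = n^3 + 3*n^2 - 25*n/9 - 25/3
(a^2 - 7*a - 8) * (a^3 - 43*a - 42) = a^5 - 7*a^4 - 51*a^3 + 259*a^2 + 638*a + 336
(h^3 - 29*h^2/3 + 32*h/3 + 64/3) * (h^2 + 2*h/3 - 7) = h^5 - 9*h^4 - 25*h^3/9 + 865*h^2/9 - 544*h/9 - 448/3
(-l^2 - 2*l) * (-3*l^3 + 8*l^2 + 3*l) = 3*l^5 - 2*l^4 - 19*l^3 - 6*l^2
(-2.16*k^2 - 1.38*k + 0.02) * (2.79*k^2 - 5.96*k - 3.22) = -6.0264*k^4 + 9.0234*k^3 + 15.2358*k^2 + 4.3244*k - 0.0644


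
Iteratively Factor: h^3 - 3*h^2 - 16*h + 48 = (h - 4)*(h^2 + h - 12) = (h - 4)*(h + 4)*(h - 3)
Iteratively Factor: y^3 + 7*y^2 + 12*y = (y)*(y^2 + 7*y + 12) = y*(y + 4)*(y + 3)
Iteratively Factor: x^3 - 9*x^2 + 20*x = (x - 5)*(x^2 - 4*x) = x*(x - 5)*(x - 4)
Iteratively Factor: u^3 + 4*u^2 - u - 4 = (u + 1)*(u^2 + 3*u - 4) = (u + 1)*(u + 4)*(u - 1)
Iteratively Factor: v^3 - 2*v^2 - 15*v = (v + 3)*(v^2 - 5*v) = (v - 5)*(v + 3)*(v)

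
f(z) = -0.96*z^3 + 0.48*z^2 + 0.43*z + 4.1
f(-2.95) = 31.65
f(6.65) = -254.13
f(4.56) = -74.98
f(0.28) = 4.24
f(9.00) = -652.99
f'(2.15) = -10.82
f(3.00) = -16.21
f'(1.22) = -2.69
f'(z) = -2.88*z^2 + 0.96*z + 0.43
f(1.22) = 3.60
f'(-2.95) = -27.47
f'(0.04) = 0.46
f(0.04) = 4.12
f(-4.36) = 90.92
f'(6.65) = -120.55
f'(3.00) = -22.61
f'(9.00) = -224.21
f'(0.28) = 0.47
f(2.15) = -2.30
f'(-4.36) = -58.50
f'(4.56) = -55.08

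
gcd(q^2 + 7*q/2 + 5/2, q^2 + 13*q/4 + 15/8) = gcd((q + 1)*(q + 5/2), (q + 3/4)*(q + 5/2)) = q + 5/2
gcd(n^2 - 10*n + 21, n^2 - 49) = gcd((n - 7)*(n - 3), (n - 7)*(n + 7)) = n - 7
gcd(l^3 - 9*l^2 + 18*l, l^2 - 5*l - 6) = l - 6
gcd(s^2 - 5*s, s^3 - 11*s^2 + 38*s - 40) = s - 5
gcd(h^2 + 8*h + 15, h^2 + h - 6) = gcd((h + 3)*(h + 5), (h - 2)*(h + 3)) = h + 3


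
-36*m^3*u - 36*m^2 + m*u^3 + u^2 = (-6*m + u)*(6*m + u)*(m*u + 1)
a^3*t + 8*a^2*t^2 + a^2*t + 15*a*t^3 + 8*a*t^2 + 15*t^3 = (a + 3*t)*(a + 5*t)*(a*t + t)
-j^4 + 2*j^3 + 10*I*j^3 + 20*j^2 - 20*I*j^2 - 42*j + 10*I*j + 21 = (j - 7*I)*(j - 3*I)*(I*j - I)^2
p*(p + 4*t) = p^2 + 4*p*t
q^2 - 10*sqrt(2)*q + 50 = (q - 5*sqrt(2))^2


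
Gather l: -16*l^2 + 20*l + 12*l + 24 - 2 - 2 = -16*l^2 + 32*l + 20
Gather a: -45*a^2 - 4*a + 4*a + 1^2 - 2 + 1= -45*a^2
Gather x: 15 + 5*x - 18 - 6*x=-x - 3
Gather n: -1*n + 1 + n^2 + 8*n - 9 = n^2 + 7*n - 8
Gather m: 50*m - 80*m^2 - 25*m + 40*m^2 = -40*m^2 + 25*m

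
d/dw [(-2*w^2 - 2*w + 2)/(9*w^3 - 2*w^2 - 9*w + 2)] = 2*(9*w^4 + 18*w^3 - 20*w^2 + 7)/(81*w^6 - 36*w^5 - 158*w^4 + 72*w^3 + 73*w^2 - 36*w + 4)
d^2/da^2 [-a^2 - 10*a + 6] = -2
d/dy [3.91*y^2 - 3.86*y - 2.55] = 7.82*y - 3.86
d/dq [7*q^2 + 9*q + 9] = 14*q + 9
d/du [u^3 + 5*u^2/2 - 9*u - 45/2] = 3*u^2 + 5*u - 9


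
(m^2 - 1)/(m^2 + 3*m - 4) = (m + 1)/(m + 4)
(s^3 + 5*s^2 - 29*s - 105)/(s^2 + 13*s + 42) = (s^2 - 2*s - 15)/(s + 6)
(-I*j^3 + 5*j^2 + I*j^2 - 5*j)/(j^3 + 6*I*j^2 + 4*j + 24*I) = j*(-I*j^2 + j*(5 + I) - 5)/(j^3 + 6*I*j^2 + 4*j + 24*I)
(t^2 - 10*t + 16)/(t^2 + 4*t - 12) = (t - 8)/(t + 6)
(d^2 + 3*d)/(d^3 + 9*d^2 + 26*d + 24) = d/(d^2 + 6*d + 8)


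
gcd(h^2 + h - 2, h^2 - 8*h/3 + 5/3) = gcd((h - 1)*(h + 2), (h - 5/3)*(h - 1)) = h - 1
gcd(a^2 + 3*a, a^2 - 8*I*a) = a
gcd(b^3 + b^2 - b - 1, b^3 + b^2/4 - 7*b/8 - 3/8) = b - 1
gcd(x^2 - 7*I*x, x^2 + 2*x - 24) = 1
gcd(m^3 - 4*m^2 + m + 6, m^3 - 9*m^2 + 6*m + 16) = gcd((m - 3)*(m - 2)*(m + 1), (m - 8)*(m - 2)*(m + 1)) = m^2 - m - 2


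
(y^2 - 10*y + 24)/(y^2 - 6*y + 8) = (y - 6)/(y - 2)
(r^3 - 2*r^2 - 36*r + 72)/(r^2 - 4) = (r^2 - 36)/(r + 2)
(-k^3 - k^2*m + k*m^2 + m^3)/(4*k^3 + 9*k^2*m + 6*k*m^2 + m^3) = (-k + m)/(4*k + m)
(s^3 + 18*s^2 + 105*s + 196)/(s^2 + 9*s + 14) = (s^2 + 11*s + 28)/(s + 2)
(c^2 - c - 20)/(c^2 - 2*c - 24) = (c - 5)/(c - 6)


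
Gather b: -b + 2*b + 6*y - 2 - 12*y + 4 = b - 6*y + 2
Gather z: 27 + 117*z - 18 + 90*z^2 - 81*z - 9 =90*z^2 + 36*z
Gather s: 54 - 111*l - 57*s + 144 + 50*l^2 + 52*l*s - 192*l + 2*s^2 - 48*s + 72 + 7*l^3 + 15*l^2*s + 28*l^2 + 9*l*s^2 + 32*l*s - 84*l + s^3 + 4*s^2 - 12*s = 7*l^3 + 78*l^2 - 387*l + s^3 + s^2*(9*l + 6) + s*(15*l^2 + 84*l - 117) + 270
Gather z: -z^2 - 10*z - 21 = -z^2 - 10*z - 21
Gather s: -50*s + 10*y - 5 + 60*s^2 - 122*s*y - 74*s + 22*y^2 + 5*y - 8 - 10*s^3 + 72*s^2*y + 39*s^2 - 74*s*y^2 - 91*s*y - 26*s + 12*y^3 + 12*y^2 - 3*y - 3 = -10*s^3 + s^2*(72*y + 99) + s*(-74*y^2 - 213*y - 150) + 12*y^3 + 34*y^2 + 12*y - 16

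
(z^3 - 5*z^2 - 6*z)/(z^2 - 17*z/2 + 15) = 2*z*(z + 1)/(2*z - 5)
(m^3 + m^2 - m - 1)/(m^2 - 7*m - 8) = (m^2 - 1)/(m - 8)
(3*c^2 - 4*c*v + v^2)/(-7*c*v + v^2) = (-3*c^2 + 4*c*v - v^2)/(v*(7*c - v))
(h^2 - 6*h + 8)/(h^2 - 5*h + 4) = (h - 2)/(h - 1)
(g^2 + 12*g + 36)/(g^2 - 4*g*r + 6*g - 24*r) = (-g - 6)/(-g + 4*r)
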